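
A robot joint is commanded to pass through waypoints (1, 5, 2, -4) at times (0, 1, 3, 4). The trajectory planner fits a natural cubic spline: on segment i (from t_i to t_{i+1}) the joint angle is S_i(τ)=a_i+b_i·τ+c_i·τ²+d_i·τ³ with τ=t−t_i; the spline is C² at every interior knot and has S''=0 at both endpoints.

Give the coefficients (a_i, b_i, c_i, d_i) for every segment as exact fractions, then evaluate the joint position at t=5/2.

Δ: Δ0=4, Δ1=-3/2, Δ2=-6
row 1: diag=6, rhs=-33; c'=1/3, d'=-11/2
row 2: denom=6−2·1/3=16/3; d'=(-27−2·-11/2)/(16/3)=-3
back: M2=-3
back: M1=-11/2−1/3·-3=-9/2
M: M0=0, M1=-9/2, M2=-3, M3=0
seg 0: a=1, c=M0/2=0, d=(M1−M0)/(6·1)=-3/4, b=Δ0−h0·(2M0+M1)/6=19/4
seg 1: a=5, c=M1/2=-9/4, d=(M2−M1)/(6·2)=1/8, b=Δ1−h1·(2M1+M2)/6=5/2
seg 2: a=2, c=M2/2=-3/2, d=(M3−M2)/(6·1)=1/2, b=Δ2−h2·(2M2+M3)/6=-5
t_q=5/2 → seg 1, τ=3/2; S=5+5/2·τ+-9/4·τ²+1/8·τ³=263/64

  seg 0: a=1 b=19/4 c=0 d=-3/4
  seg 1: a=5 b=5/2 c=-9/4 d=1/8
  seg 2: a=2 b=-5 c=-3/2 d=1/2
S(5/2) = 263/64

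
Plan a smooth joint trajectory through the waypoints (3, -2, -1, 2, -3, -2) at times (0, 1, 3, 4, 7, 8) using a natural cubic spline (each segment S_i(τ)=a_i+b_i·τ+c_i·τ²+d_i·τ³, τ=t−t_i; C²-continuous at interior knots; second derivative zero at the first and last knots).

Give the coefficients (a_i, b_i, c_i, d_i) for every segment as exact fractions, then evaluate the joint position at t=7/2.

Δ: Δ0=-5, Δ1=1/2, Δ2=3, Δ3=-5/3, Δ4=1
row 1: diag=6, rhs=33; c'=1/3, d'=11/2
row 2: denom=6−2·1/3=16/3; d'=(15−2·11/2)/(16/3)=3/4
row 3: denom=8−1·3/16=125/16; d'=(-28−1·3/4)/(125/16)=-92/25
row 4: denom=8−3·48/125=856/125; d'=(16−3·-92/25)/(856/125)=845/214
back: M4=845/214
back: M3=-92/25−48/125·845/214=-556/107
back: M2=3/4−3/16·-556/107=369/214
back: M1=11/2−1/3·369/214=527/107
M: M0=0, M1=527/107, M2=369/214, M3=-556/107, M4=845/214, M5=0
seg 0: a=3, c=M0/2=0, d=(M1−M0)/(6·1)=527/642, b=Δ0−h0·(2M0+M1)/6=-3737/642
seg 1: a=-2, c=M1/2=527/214, d=(M2−M1)/(6·2)=-685/2568, b=Δ1−h1·(2M1+M2)/6=-1078/321
seg 2: a=-1, c=M2/2=369/428, d=(M3−M2)/(6·1)=-1481/1284, b=Δ2−h2·(2M2+M3)/6=2113/642
seg 3: a=2, c=M3/2=-278/107, d=(M4−M3)/(6·3)=1957/3852, b=Δ3−h3·(2M3+M4)/6=1997/1284
seg 4: a=-3, c=M4/2=845/428, d=(M5−M4)/(6·1)=-845/1284, b=Δ4−h4·(2M4+M5)/6=-203/642
t_q=7/2 → seg 2, τ=1/2; S=-1+2113/642·τ+369/428·τ²+-1481/1284·τ³=2455/3424

  seg 0: a=3 b=-3737/642 c=0 d=527/642
  seg 1: a=-2 b=-1078/321 c=527/214 d=-685/2568
  seg 2: a=-1 b=2113/642 c=369/428 d=-1481/1284
  seg 3: a=2 b=1997/1284 c=-278/107 d=1957/3852
  seg 4: a=-3 b=-203/642 c=845/428 d=-845/1284
S(7/2) = 2455/3424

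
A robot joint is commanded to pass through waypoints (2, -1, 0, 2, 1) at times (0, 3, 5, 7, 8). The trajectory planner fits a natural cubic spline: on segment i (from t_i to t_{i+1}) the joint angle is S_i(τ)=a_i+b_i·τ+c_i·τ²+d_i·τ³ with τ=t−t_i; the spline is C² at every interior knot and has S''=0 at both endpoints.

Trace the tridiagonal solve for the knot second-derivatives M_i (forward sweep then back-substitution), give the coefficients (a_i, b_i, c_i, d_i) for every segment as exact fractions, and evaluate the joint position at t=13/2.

  seg 0: a=2 b=-11/8 c=0 d=1/24
  seg 1: a=-1 b=-1/4 c=3/8 d=0
  seg 2: a=0 b=5/4 c=3/8 d=-1/4
  seg 3: a=2 b=-1/4 c=-9/8 d=3/8
S(13/2) = 15/8

Δ: Δ0=-1, Δ1=1/2, Δ2=1, Δ3=-1
row 1: diag=10, rhs=9; c'=1/5, d'=9/10
row 2: denom=8−2·1/5=38/5; d'=(3−2·9/10)/(38/5)=3/19
row 3: denom=6−2·5/19=104/19; d'=(-12−2·3/19)/(104/19)=-9/4
back: M3=-9/4
back: M2=3/19−5/19·-9/4=3/4
back: M1=9/10−1/5·3/4=3/4
M: M0=0, M1=3/4, M2=3/4, M3=-9/4, M4=0
seg 0: a=2, c=M0/2=0, d=(M1−M0)/(6·3)=1/24, b=Δ0−h0·(2M0+M1)/6=-11/8
seg 1: a=-1, c=M1/2=3/8, d=(M2−M1)/(6·2)=0, b=Δ1−h1·(2M1+M2)/6=-1/4
seg 2: a=0, c=M2/2=3/8, d=(M3−M2)/(6·2)=-1/4, b=Δ2−h2·(2M2+M3)/6=5/4
seg 3: a=2, c=M3/2=-9/8, d=(M4−M3)/(6·1)=3/8, b=Δ3−h3·(2M3+M4)/6=-1/4
t_q=13/2 → seg 2, τ=3/2; S=0+5/4·τ+3/8·τ²+-1/4·τ³=15/8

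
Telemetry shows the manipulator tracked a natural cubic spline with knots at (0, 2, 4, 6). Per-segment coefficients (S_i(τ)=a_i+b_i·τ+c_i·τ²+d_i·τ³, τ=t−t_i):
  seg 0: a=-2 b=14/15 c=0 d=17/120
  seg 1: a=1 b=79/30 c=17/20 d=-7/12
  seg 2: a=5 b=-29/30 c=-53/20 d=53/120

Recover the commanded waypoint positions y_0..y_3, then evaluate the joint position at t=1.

y_0 = S_0(0) = a_0 = -2
y_1 = S_1(0) = a_1 = 1
y_2 = S_2(0) = a_2 = 5
y_3 = S_2(2) = -4
t_q=1 is in segment 0 (τ=1); S_0(τ)=-37/40

y_0=-2 y_1=1 y_2=5 y_3=-4
S(1) = -37/40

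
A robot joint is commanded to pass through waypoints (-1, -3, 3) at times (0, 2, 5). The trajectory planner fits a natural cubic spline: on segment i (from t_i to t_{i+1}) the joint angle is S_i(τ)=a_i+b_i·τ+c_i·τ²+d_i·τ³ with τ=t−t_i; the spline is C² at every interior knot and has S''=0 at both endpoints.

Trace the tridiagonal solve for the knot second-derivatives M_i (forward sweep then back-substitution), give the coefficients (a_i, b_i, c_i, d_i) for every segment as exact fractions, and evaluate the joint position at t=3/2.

  seg 0: a=-1 b=-8/5 c=0 d=3/20
  seg 1: a=-3 b=1/5 c=9/10 d=-1/10
S(3/2) = -463/160

Δ: Δ0=-1, Δ1=2
row 1: diag=10, rhs=18; c'=3/10, d'=9/5
back: M1=9/5
M: M0=0, M1=9/5, M2=0
seg 0: a=-1, c=M0/2=0, d=(M1−M0)/(6·2)=3/20, b=Δ0−h0·(2M0+M1)/6=-8/5
seg 1: a=-3, c=M1/2=9/10, d=(M2−M1)/(6·3)=-1/10, b=Δ1−h1·(2M1+M2)/6=1/5
t_q=3/2 → seg 0, τ=3/2; S=-1+-8/5·τ+0·τ²+3/20·τ³=-463/160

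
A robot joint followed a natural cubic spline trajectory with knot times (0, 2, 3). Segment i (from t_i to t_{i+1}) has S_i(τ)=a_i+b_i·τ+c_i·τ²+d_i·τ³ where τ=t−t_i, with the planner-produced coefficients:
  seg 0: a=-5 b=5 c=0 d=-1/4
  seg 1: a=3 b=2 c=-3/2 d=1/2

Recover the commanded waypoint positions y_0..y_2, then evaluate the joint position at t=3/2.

y_0=-5 y_1=3 y_2=4
S(3/2) = 53/32

y_0 = S_0(0) = a_0 = -5
y_1 = S_1(0) = a_1 = 3
y_2 = S_1(1) = 4
t_q=3/2 is in segment 0 (τ=3/2); S_0(τ)=53/32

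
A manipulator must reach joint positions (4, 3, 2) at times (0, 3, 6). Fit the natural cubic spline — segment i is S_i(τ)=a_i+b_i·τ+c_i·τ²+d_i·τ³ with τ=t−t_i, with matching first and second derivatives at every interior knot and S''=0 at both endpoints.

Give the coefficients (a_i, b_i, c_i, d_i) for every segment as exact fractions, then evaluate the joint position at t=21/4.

  seg 0: a=4 b=-1/3 c=0 d=0
  seg 1: a=3 b=-1/3 c=0 d=0
S(21/4) = 9/4

Δ: Δ0=-1/3, Δ1=-1/3
row 1: diag=12, rhs=0; c'=1/4, d'=0
back: M1=0
M: M0=0, M1=0, M2=0
seg 0: a=4, c=M0/2=0, d=(M1−M0)/(6·3)=0, b=Δ0−h0·(2M0+M1)/6=-1/3
seg 1: a=3, c=M1/2=0, d=(M2−M1)/(6·3)=0, b=Δ1−h1·(2M1+M2)/6=-1/3
t_q=21/4 → seg 1, τ=9/4; S=3+-1/3·τ+0·τ²+0·τ³=9/4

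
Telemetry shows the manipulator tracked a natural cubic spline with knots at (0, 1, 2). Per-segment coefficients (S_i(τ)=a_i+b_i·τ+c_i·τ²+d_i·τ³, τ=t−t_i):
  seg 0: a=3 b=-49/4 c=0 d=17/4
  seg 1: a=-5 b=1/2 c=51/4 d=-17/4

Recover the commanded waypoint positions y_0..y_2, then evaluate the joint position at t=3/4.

y_0 = S_0(0) = a_0 = 3
y_1 = S_1(0) = a_1 = -5
y_2 = S_1(1) = 4
t_q=3/4 is in segment 0 (τ=3/4); S_0(τ)=-1125/256

y_0=3 y_1=-5 y_2=4
S(3/4) = -1125/256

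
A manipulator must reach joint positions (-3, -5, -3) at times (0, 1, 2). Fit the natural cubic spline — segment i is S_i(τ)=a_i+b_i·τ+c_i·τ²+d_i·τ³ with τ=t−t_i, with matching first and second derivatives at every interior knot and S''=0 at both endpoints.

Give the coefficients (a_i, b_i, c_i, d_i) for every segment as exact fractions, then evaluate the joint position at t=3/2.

Δ: Δ0=-2, Δ1=2
row 1: diag=4, rhs=24; c'=1/4, d'=6
back: M1=6
M: M0=0, M1=6, M2=0
seg 0: a=-3, c=M0/2=0, d=(M1−M0)/(6·1)=1, b=Δ0−h0·(2M0+M1)/6=-3
seg 1: a=-5, c=M1/2=3, d=(M2−M1)/(6·1)=-1, b=Δ1−h1·(2M1+M2)/6=0
t_q=3/2 → seg 1, τ=1/2; S=-5+0·τ+3·τ²+-1·τ³=-35/8

  seg 0: a=-3 b=-3 c=0 d=1
  seg 1: a=-5 b=0 c=3 d=-1
S(3/2) = -35/8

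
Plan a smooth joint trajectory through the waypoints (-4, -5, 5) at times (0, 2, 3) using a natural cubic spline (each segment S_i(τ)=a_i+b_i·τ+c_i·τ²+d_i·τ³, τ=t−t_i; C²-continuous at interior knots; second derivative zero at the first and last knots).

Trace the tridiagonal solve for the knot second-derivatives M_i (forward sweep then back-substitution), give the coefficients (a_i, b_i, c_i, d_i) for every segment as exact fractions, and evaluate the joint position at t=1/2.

Δ: Δ0=-1/2, Δ1=10
row 1: diag=6, rhs=63; c'=1/6, d'=21/2
back: M1=21/2
M: M0=0, M1=21/2, M2=0
seg 0: a=-4, c=M0/2=0, d=(M1−M0)/(6·2)=7/8, b=Δ0−h0·(2M0+M1)/6=-4
seg 1: a=-5, c=M1/2=21/4, d=(M2−M1)/(6·1)=-7/4, b=Δ1−h1·(2M1+M2)/6=13/2
t_q=1/2 → seg 0, τ=1/2; S=-4+-4·τ+0·τ²+7/8·τ³=-377/64

  seg 0: a=-4 b=-4 c=0 d=7/8
  seg 1: a=-5 b=13/2 c=21/4 d=-7/4
S(1/2) = -377/64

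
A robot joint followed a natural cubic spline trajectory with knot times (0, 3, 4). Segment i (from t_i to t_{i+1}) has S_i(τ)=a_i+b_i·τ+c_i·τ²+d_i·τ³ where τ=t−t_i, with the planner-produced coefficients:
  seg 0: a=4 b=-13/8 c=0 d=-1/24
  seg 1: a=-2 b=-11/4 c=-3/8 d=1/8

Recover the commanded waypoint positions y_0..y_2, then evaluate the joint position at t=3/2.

y_0 = S_0(0) = a_0 = 4
y_1 = S_1(0) = a_1 = -2
y_2 = S_1(1) = -5
t_q=3/2 is in segment 0 (τ=3/2); S_0(τ)=91/64

y_0=4 y_1=-2 y_2=-5
S(3/2) = 91/64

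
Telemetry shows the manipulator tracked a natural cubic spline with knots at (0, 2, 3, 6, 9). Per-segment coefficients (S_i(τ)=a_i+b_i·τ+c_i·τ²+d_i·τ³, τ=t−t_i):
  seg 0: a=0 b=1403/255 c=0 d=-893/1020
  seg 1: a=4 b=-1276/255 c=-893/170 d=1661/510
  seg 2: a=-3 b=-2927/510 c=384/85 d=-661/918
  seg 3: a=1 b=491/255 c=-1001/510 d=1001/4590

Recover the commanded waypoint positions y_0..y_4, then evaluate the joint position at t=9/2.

y_0=0 y_1=4 y_2=-3 y_3=1 y_4=-5
S(9/2) = -5269/1360

y_0 = S_0(0) = a_0 = 0
y_1 = S_1(0) = a_1 = 4
y_2 = S_2(0) = a_2 = -3
y_3 = S_3(0) = a_3 = 1
y_4 = S_3(3) = -5
t_q=9/2 is in segment 2 (τ=3/2); S_2(τ)=-5269/1360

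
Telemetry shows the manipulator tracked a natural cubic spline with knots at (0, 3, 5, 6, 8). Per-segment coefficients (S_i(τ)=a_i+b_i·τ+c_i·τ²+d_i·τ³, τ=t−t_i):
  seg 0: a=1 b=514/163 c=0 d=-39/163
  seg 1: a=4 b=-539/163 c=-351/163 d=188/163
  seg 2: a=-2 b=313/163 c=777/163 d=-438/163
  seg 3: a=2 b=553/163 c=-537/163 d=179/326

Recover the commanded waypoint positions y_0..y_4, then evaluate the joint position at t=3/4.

y_0=1 y_1=4 y_2=-2 y_3=2 y_4=0
S(3/4) = 34051/10432

y_0 = S_0(0) = a_0 = 1
y_1 = S_1(0) = a_1 = 4
y_2 = S_2(0) = a_2 = -2
y_3 = S_3(0) = a_3 = 2
y_4 = S_3(2) = 0
t_q=3/4 is in segment 0 (τ=3/4); S_0(τ)=34051/10432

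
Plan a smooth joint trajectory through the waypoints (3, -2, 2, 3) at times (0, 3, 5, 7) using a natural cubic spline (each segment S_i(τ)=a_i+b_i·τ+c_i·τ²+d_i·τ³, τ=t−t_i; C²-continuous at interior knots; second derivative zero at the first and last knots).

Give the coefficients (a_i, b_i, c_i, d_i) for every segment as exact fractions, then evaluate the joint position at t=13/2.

Δ: Δ0=-5/3, Δ1=2, Δ2=1/2
row 1: diag=10, rhs=22; c'=1/5, d'=11/5
row 2: denom=8−2·1/5=38/5; d'=(-9−2·11/5)/(38/5)=-67/38
back: M2=-67/38
back: M1=11/5−1/5·-67/38=97/38
M: M0=0, M1=97/38, M2=-67/38, M3=0
seg 0: a=3, c=M0/2=0, d=(M1−M0)/(6·3)=97/684, b=Δ0−h0·(2M0+M1)/6=-671/228
seg 1: a=-2, c=M1/2=97/76, d=(M2−M1)/(6·2)=-41/114, b=Δ1−h1·(2M1+M2)/6=101/114
seg 2: a=2, c=M2/2=-67/76, d=(M3−M2)/(6·2)=67/456, b=Δ2−h2·(2M2+M3)/6=191/114
t_q=13/2 → seg 2, τ=3/2; S=2+191/114·τ+-67/76·τ²+67/456·τ³=3679/1216

  seg 0: a=3 b=-671/228 c=0 d=97/684
  seg 1: a=-2 b=101/114 c=97/76 d=-41/114
  seg 2: a=2 b=191/114 c=-67/76 d=67/456
S(13/2) = 3679/1216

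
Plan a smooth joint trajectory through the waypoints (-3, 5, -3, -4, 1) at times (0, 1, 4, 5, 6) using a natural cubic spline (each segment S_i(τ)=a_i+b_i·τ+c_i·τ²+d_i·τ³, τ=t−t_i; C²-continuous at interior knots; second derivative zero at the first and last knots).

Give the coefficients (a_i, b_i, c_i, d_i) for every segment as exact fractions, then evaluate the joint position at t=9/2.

Δ: Δ0=8, Δ1=-8/3, Δ2=-1, Δ3=5
row 1: diag=8, rhs=-64; c'=3/8, d'=-8
row 2: denom=8−3·3/8=55/8; d'=(10−3·-8)/(55/8)=272/55
row 3: denom=4−1·8/55=212/55; d'=(36−1·272/55)/(212/55)=427/53
back: M3=427/53
back: M2=272/55−8/55·427/53=200/53
back: M1=-8−3/8·200/53=-499/53
M: M0=0, M1=-499/53, M2=200/53, M3=427/53, M4=0
seg 0: a=-3, c=M0/2=0, d=(M1−M0)/(6·1)=-499/318, b=Δ0−h0·(2M0+M1)/6=3043/318
seg 1: a=5, c=M1/2=-499/106, d=(M2−M1)/(6·3)=233/318, b=Δ1−h1·(2M1+M2)/6=773/159
seg 2: a=-3, c=M2/2=100/53, d=(M3−M2)/(6·1)=227/318, b=Δ2−h2·(2M2+M3)/6=-1145/318
seg 3: a=-4, c=M3/2=427/106, d=(M4−M3)/(6·1)=-427/318, b=Δ3−h3·(2M3+M4)/6=368/159
t_q=9/2 → seg 2, τ=1/2; S=-3+-1145/318·τ+100/53·τ²+227/318·τ³=-3595/848

  seg 0: a=-3 b=3043/318 c=0 d=-499/318
  seg 1: a=5 b=773/159 c=-499/106 d=233/318
  seg 2: a=-3 b=-1145/318 c=100/53 d=227/318
  seg 3: a=-4 b=368/159 c=427/106 d=-427/318
S(9/2) = -3595/848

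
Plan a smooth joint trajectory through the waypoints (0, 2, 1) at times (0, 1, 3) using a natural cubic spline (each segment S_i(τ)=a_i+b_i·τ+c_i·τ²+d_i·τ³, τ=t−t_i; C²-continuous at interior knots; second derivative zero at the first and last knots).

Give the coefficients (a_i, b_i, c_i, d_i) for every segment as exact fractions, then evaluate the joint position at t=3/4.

Δ: Δ0=2, Δ1=-1/2
row 1: diag=6, rhs=-15; c'=1/3, d'=-5/2
back: M1=-5/2
M: M0=0, M1=-5/2, M2=0
seg 0: a=0, c=M0/2=0, d=(M1−M0)/(6·1)=-5/12, b=Δ0−h0·(2M0+M1)/6=29/12
seg 1: a=2, c=M1/2=-5/4, d=(M2−M1)/(6·2)=5/24, b=Δ1−h1·(2M1+M2)/6=7/6
t_q=3/4 → seg 0, τ=3/4; S=0+29/12·τ+0·τ²+-5/12·τ³=419/256

  seg 0: a=0 b=29/12 c=0 d=-5/12
  seg 1: a=2 b=7/6 c=-5/4 d=5/24
S(3/4) = 419/256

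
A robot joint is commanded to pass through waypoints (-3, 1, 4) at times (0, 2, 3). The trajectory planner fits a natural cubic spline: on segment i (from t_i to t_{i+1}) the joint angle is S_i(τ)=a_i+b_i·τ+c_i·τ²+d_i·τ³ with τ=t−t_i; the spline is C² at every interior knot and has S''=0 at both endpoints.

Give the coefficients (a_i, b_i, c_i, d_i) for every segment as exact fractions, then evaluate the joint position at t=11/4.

  seg 0: a=-3 b=5/3 c=0 d=1/12
  seg 1: a=1 b=8/3 c=1/2 d=-1/6
S(11/4) = 411/128

Δ: Δ0=2, Δ1=3
row 1: diag=6, rhs=6; c'=1/6, d'=1
back: M1=1
M: M0=0, M1=1, M2=0
seg 0: a=-3, c=M0/2=0, d=(M1−M0)/(6·2)=1/12, b=Δ0−h0·(2M0+M1)/6=5/3
seg 1: a=1, c=M1/2=1/2, d=(M2−M1)/(6·1)=-1/6, b=Δ1−h1·(2M1+M2)/6=8/3
t_q=11/4 → seg 1, τ=3/4; S=1+8/3·τ+1/2·τ²+-1/6·τ³=411/128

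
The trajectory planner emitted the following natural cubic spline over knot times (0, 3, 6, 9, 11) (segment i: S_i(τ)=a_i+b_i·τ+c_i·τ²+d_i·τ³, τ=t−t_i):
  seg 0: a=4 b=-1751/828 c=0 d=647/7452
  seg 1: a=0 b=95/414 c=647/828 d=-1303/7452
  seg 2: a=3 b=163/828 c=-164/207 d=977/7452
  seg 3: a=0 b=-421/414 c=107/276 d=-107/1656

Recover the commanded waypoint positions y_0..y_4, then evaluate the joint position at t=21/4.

y_0 = S_0(0) = a_0 = 4
y_1 = S_1(0) = a_1 = 0
y_2 = S_2(0) = a_2 = 3
y_3 = S_3(0) = a_3 = 0
y_4 = S_3(2) = -1
t_q=21/4 is in segment 1 (τ=9/4); S_1(τ)=635/256

y_0=4 y_1=0 y_2=3 y_3=0 y_4=-1
S(21/4) = 635/256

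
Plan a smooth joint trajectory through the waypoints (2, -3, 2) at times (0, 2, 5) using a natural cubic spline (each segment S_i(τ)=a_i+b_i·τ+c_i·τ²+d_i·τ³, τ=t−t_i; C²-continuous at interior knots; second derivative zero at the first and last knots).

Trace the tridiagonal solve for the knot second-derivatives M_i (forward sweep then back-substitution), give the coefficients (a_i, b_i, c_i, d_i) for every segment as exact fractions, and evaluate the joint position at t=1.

  seg 0: a=2 b=-10/3 c=0 d=5/24
  seg 1: a=-3 b=-5/6 c=5/4 d=-5/36
S(1) = -9/8

Δ: Δ0=-5/2, Δ1=5/3
row 1: diag=10, rhs=25; c'=3/10, d'=5/2
back: M1=5/2
M: M0=0, M1=5/2, M2=0
seg 0: a=2, c=M0/2=0, d=(M1−M0)/(6·2)=5/24, b=Δ0−h0·(2M0+M1)/6=-10/3
seg 1: a=-3, c=M1/2=5/4, d=(M2−M1)/(6·3)=-5/36, b=Δ1−h1·(2M1+M2)/6=-5/6
t_q=1 → seg 0, τ=1; S=2+-10/3·τ+0·τ²+5/24·τ³=-9/8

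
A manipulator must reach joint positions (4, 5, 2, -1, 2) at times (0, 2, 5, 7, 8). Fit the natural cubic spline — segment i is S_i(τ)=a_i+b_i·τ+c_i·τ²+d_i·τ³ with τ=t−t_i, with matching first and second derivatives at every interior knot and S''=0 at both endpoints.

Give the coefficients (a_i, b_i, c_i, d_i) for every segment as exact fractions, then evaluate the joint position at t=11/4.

Δ: Δ0=1/2, Δ1=-1, Δ2=-3/2, Δ3=3
row 1: diag=10, rhs=-9; c'=3/10, d'=-9/10
row 2: denom=10−3·3/10=91/10; d'=(-3−3·-9/10)/(91/10)=-3/91
row 3: denom=6−2·20/91=506/91; d'=(27−2·-3/91)/(506/91)=2463/506
back: M3=2463/506
back: M2=-3/91−20/91·2463/506=-279/253
back: M1=-9/10−3/10·-279/253=-144/253
M: M0=0, M1=-144/253, M2=-279/253, M3=2463/506, M4=0
seg 0: a=4, c=M0/2=0, d=(M1−M0)/(6·2)=-12/253, b=Δ0−h0·(2M0+M1)/6=349/506
seg 1: a=5, c=M1/2=-72/253, d=(M2−M1)/(6·3)=-15/506, b=Δ1−h1·(2M1+M2)/6=61/506
seg 2: a=2, c=M2/2=-279/506, d=(M3−M2)/(6·2)=1007/2024, b=Δ2−h2·(2M2+M3)/6=-604/253
seg 3: a=-1, c=M3/2=2463/1012, d=(M4−M3)/(6·1)=-821/1012, b=Δ3−h3·(2M3+M4)/6=697/506
t_q=11/4 → seg 1, τ=3/4; S=5+61/506·τ+-72/253·τ²+-15/506·τ³=159259/32384

  seg 0: a=4 b=349/506 c=0 d=-12/253
  seg 1: a=5 b=61/506 c=-72/253 d=-15/506
  seg 2: a=2 b=-604/253 c=-279/506 d=1007/2024
  seg 3: a=-1 b=697/506 c=2463/1012 d=-821/1012
S(11/4) = 159259/32384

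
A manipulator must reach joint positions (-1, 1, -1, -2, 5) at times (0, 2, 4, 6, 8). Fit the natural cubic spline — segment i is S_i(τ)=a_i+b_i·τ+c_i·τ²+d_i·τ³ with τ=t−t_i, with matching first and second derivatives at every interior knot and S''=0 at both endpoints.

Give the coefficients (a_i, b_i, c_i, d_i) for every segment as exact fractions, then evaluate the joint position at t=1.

  seg 0: a=-1 b=3/2 c=0 d=-1/8
  seg 1: a=1 b=0 c=-3/4 d=1/8
  seg 2: a=-1 b=-3/2 c=0 d=1/4
  seg 3: a=-2 b=3/2 c=3/2 d=-1/4
S(1) = 3/8

Δ: Δ0=1, Δ1=-1, Δ2=-1/2, Δ3=7/2
row 1: diag=8, rhs=-12; c'=1/4, d'=-3/2
row 2: denom=8−2·1/4=15/2; d'=(3−2·-3/2)/(15/2)=4/5
row 3: denom=8−2·4/15=112/15; d'=(24−2·4/5)/(112/15)=3
back: M3=3
back: M2=4/5−4/15·3=0
back: M1=-3/2−1/4·0=-3/2
M: M0=0, M1=-3/2, M2=0, M3=3, M4=0
seg 0: a=-1, c=M0/2=0, d=(M1−M0)/(6·2)=-1/8, b=Δ0−h0·(2M0+M1)/6=3/2
seg 1: a=1, c=M1/2=-3/4, d=(M2−M1)/(6·2)=1/8, b=Δ1−h1·(2M1+M2)/6=0
seg 2: a=-1, c=M2/2=0, d=(M3−M2)/(6·2)=1/4, b=Δ2−h2·(2M2+M3)/6=-3/2
seg 3: a=-2, c=M3/2=3/2, d=(M4−M3)/(6·2)=-1/4, b=Δ3−h3·(2M3+M4)/6=3/2
t_q=1 → seg 0, τ=1; S=-1+3/2·τ+0·τ²+-1/8·τ³=3/8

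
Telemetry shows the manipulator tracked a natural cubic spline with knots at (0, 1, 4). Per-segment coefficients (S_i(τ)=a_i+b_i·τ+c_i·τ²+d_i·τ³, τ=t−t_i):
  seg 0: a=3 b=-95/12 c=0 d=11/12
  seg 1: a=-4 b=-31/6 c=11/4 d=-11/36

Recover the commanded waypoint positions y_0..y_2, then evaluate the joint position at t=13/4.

y_0 = S_0(0) = a_0 = 3
y_1 = S_1(0) = a_1 = -4
y_2 = S_1(3) = -3
t_q=13/4 is in segment 1 (τ=9/4); S_1(τ)=-1327/256

y_0=3 y_1=-4 y_2=-3
S(13/4) = -1327/256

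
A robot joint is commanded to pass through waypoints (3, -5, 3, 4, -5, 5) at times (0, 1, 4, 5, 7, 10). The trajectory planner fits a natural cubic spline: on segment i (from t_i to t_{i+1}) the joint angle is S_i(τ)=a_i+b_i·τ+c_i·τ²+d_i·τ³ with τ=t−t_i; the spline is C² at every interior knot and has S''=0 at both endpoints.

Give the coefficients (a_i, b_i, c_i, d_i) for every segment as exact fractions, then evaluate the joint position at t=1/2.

  seg 0: a=3 b=-479/50 c=0 d=79/50
  seg 1: a=-5 b=-121/25 c=237/50 d=-1007/1350
  seg 2: a=3 b=173/50 c=-148/75 d=-73/150
  seg 3: a=4 b=-146/75 c=-103/30 d=647/600
  seg 4: a=-5 b=-137/50 c=911/300 d=-911/2700
S(1/2) = -637/400

Δ: Δ0=-8, Δ1=8/3, Δ2=1, Δ3=-9/2, Δ4=10/3
row 1: diag=8, rhs=64; c'=3/8, d'=8
row 2: denom=8−3·3/8=55/8; d'=(-10−3·8)/(55/8)=-272/55
row 3: denom=6−1·8/55=322/55; d'=(-33−1·-272/55)/(322/55)=-1543/322
row 4: denom=10−2·55/161=1500/161; d'=(47−2·-1543/322)/(1500/161)=911/150
back: M4=911/150
back: M3=-1543/322−55/161·911/150=-103/15
back: M2=-272/55−8/55·-103/15=-296/75
back: M1=8−3/8·-296/75=237/25
M: M0=0, M1=237/25, M2=-296/75, M3=-103/15, M4=911/150, M5=0
seg 0: a=3, c=M0/2=0, d=(M1−M0)/(6·1)=79/50, b=Δ0−h0·(2M0+M1)/6=-479/50
seg 1: a=-5, c=M1/2=237/50, d=(M2−M1)/(6·3)=-1007/1350, b=Δ1−h1·(2M1+M2)/6=-121/25
seg 2: a=3, c=M2/2=-148/75, d=(M3−M2)/(6·1)=-73/150, b=Δ2−h2·(2M2+M3)/6=173/50
seg 3: a=4, c=M3/2=-103/30, d=(M4−M3)/(6·2)=647/600, b=Δ3−h3·(2M3+M4)/6=-146/75
seg 4: a=-5, c=M4/2=911/300, d=(M5−M4)/(6·3)=-911/2700, b=Δ4−h4·(2M4+M5)/6=-137/50
t_q=1/2 → seg 0, τ=1/2; S=3+-479/50·τ+0·τ²+79/50·τ³=-637/400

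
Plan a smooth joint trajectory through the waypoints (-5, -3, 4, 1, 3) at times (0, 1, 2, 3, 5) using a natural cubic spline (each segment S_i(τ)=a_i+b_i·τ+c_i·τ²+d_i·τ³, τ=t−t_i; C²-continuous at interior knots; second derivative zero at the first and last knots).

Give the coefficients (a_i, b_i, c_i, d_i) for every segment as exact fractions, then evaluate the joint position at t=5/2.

Δ: Δ0=2, Δ1=7, Δ2=-3, Δ3=1
row 1: diag=4, rhs=30; c'=1/4, d'=15/2
row 2: denom=4−1·1/4=15/4; d'=(-60−1·15/2)/(15/4)=-18
row 3: denom=6−1·4/15=86/15; d'=(24−1·-18)/(86/15)=315/43
back: M3=315/43
back: M2=-18−4/15·315/43=-858/43
back: M1=15/2−1/4·-858/43=537/43
M: M0=0, M1=537/43, M2=-858/43, M3=315/43, M4=0
seg 0: a=-5, c=M0/2=0, d=(M1−M0)/(6·1)=179/86, b=Δ0−h0·(2M0+M1)/6=-7/86
seg 1: a=-3, c=M1/2=537/86, d=(M2−M1)/(6·1)=-465/86, b=Δ1−h1·(2M1+M2)/6=265/43
seg 2: a=4, c=M2/2=-429/43, d=(M3−M2)/(6·1)=391/86, b=Δ2−h2·(2M2+M3)/6=209/86
seg 3: a=1, c=M3/2=315/86, d=(M4−M3)/(6·2)=-105/172, b=Δ3−h3·(2M3+M4)/6=-167/43
t_q=5/2 → seg 2, τ=1/2; S=4+209/86·τ+-429/43·τ²+391/86·τ³=2263/688

  seg 0: a=-5 b=-7/86 c=0 d=179/86
  seg 1: a=-3 b=265/43 c=537/86 d=-465/86
  seg 2: a=4 b=209/86 c=-429/43 d=391/86
  seg 3: a=1 b=-167/43 c=315/86 d=-105/172
S(5/2) = 2263/688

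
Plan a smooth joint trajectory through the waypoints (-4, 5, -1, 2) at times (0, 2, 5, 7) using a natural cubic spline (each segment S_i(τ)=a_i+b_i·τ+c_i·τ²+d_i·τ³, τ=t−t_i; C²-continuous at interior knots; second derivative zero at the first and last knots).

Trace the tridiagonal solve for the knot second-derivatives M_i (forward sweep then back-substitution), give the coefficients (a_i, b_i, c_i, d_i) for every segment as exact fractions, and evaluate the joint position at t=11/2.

Δ: Δ0=9/2, Δ1=-2, Δ2=3/2
row 1: diag=10, rhs=-39; c'=3/10, d'=-39/10
row 2: denom=10−3·3/10=91/10; d'=(21−3·-39/10)/(91/10)=327/91
back: M2=327/91
back: M1=-39/10−3/10·327/91=-453/91
M: M0=0, M1=-453/91, M2=327/91, M3=0
seg 0: a=-4, c=M0/2=0, d=(M1−M0)/(6·2)=-151/364, b=Δ0−h0·(2M0+M1)/6=1121/182
seg 1: a=5, c=M1/2=-453/182, d=(M2−M1)/(6·3)=10/21, b=Δ1−h1·(2M1+M2)/6=215/182
seg 2: a=-1, c=M2/2=327/182, d=(M3−M2)/(6·2)=-109/364, b=Δ2−h2·(2M2+M3)/6=-163/182
t_q=11/2 → seg 2, τ=1/2; S=-1+-163/182·τ+327/182·τ²+-109/364·τ³=-431/416

  seg 0: a=-4 b=1121/182 c=0 d=-151/364
  seg 1: a=5 b=215/182 c=-453/182 d=10/21
  seg 2: a=-1 b=-163/182 c=327/182 d=-109/364
S(11/2) = -431/416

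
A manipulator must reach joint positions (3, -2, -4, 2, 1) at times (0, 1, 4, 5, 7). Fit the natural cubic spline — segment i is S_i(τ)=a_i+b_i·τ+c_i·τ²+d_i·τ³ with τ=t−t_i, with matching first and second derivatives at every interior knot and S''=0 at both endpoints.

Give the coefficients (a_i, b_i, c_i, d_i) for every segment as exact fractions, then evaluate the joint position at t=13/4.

  seg 0: a=3 b=-1435/276 c=0 d=55/276
  seg 1: a=-2 b=-635/138 c=55/92 d=197/828
  seg 2: a=-4 b=1493/276 c=63/23 d=-593/276
  seg 3: a=2 b=613/138 c=-341/92 d=341/552
S(13/4) = -38959/5888

Δ: Δ0=-5, Δ1=-2/3, Δ2=6, Δ3=-1/2
row 1: diag=8, rhs=26; c'=3/8, d'=13/4
row 2: denom=8−3·3/8=55/8; d'=(40−3·13/4)/(55/8)=22/5
row 3: denom=6−1·8/55=322/55; d'=(-39−1·22/5)/(322/55)=-341/46
back: M3=-341/46
back: M2=22/5−8/55·-341/46=126/23
back: M1=13/4−3/8·126/23=55/46
M: M0=0, M1=55/46, M2=126/23, M3=-341/46, M4=0
seg 0: a=3, c=M0/2=0, d=(M1−M0)/(6·1)=55/276, b=Δ0−h0·(2M0+M1)/6=-1435/276
seg 1: a=-2, c=M1/2=55/92, d=(M2−M1)/(6·3)=197/828, b=Δ1−h1·(2M1+M2)/6=-635/138
seg 2: a=-4, c=M2/2=63/23, d=(M3−M2)/(6·1)=-593/276, b=Δ2−h2·(2M2+M3)/6=1493/276
seg 3: a=2, c=M3/2=-341/92, d=(M4−M3)/(6·2)=341/552, b=Δ3−h3·(2M3+M4)/6=613/138
t_q=13/4 → seg 1, τ=9/4; S=-2+-635/138·τ+55/92·τ²+197/828·τ³=-38959/5888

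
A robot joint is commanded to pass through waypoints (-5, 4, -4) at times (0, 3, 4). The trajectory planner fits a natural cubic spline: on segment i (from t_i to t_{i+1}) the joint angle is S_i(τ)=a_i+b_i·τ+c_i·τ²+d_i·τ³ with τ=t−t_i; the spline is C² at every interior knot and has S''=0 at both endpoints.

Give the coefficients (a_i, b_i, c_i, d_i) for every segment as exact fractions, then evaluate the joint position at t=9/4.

Δ: Δ0=3, Δ1=-8
row 1: diag=8, rhs=-66; c'=1/8, d'=-33/4
back: M1=-33/4
M: M0=0, M1=-33/4, M2=0
seg 0: a=-5, c=M0/2=0, d=(M1−M0)/(6·3)=-11/24, b=Δ0−h0·(2M0+M1)/6=57/8
seg 1: a=4, c=M1/2=-33/8, d=(M2−M1)/(6·1)=11/8, b=Δ1−h1·(2M1+M2)/6=-21/4
t_q=9/4 → seg 0, τ=9/4; S=-5+57/8·τ+0·τ²+-11/24·τ³=2975/512

  seg 0: a=-5 b=57/8 c=0 d=-11/24
  seg 1: a=4 b=-21/4 c=-33/8 d=11/8
S(9/4) = 2975/512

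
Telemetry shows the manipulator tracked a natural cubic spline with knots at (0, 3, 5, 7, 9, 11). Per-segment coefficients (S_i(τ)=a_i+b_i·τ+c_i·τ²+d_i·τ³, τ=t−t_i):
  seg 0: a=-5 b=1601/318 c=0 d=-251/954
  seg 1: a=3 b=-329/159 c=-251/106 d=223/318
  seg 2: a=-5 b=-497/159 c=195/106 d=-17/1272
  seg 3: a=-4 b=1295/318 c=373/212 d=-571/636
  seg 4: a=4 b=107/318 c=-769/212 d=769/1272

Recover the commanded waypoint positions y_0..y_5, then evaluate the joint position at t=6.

y_0=-5 y_1=3 y_2=-5 y_3=-4 y_4=4 y_5=-5
S(6) = -2671/424

y_0 = S_0(0) = a_0 = -5
y_1 = S_1(0) = a_1 = 3
y_2 = S_2(0) = a_2 = -5
y_3 = S_3(0) = a_3 = -4
y_4 = S_4(0) = a_4 = 4
y_5 = S_4(2) = -5
t_q=6 is in segment 2 (τ=1); S_2(τ)=-2671/424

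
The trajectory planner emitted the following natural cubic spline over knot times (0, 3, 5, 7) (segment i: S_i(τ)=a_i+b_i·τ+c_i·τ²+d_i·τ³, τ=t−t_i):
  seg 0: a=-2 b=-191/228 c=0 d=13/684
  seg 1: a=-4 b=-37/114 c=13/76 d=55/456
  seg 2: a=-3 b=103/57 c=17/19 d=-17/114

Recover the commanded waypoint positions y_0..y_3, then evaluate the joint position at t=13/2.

y_0=-2 y_1=-4 y_2=-3 y_3=3
S(13/2) = 371/304

y_0 = S_0(0) = a_0 = -2
y_1 = S_1(0) = a_1 = -4
y_2 = S_2(0) = a_2 = -3
y_3 = S_2(2) = 3
t_q=13/2 is in segment 2 (τ=3/2); S_2(τ)=371/304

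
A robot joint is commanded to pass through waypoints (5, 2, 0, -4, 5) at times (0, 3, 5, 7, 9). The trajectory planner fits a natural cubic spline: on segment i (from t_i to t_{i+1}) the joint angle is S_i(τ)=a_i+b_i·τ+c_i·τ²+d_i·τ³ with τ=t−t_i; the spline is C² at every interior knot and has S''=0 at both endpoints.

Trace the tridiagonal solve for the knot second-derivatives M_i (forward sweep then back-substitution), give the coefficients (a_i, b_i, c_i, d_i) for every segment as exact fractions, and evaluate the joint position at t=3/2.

Δ: Δ0=-1, Δ1=-1, Δ2=-2, Δ3=9/2
row 1: diag=10, rhs=0; c'=1/5, d'=0
row 2: denom=8−2·1/5=38/5; d'=(-6−2·0)/(38/5)=-15/19
row 3: denom=8−2·5/19=142/19; d'=(39−2·-15/19)/(142/19)=771/142
back: M3=771/142
back: M2=-15/19−5/19·771/142=-315/142
back: M1=0−1/5·-315/142=63/142
M: M0=0, M1=63/142, M2=-315/142, M3=771/142, M4=0
seg 0: a=5, c=M0/2=0, d=(M1−M0)/(6·3)=7/284, b=Δ0−h0·(2M0+M1)/6=-347/284
seg 1: a=2, c=M1/2=63/284, d=(M2−M1)/(6·2)=-63/284, b=Δ1−h1·(2M1+M2)/6=-79/142
seg 2: a=0, c=M2/2=-315/284, d=(M3−M2)/(6·2)=181/284, b=Δ2−h2·(2M2+M3)/6=-331/142
seg 3: a=-4, c=M3/2=771/284, d=(M4−M3)/(6·2)=-257/568, b=Δ3−h3·(2M3+M4)/6=125/142
t_q=3/2 → seg 0, τ=3/2; S=5+-347/284·τ+0·τ²+7/284·τ³=7385/2272

  seg 0: a=5 b=-347/284 c=0 d=7/284
  seg 1: a=2 b=-79/142 c=63/284 d=-63/284
  seg 2: a=0 b=-331/142 c=-315/284 d=181/284
  seg 3: a=-4 b=125/142 c=771/284 d=-257/568
S(3/2) = 7385/2272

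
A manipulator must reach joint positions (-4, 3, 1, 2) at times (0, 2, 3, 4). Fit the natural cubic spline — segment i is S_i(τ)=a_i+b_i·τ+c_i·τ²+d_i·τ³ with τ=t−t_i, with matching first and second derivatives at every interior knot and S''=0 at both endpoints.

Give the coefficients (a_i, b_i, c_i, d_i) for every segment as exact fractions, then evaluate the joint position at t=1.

Δ: Δ0=7/2, Δ1=-2, Δ2=1
row 1: diag=6, rhs=-33; c'=1/6, d'=-11/2
row 2: denom=4−1·1/6=23/6; d'=(18−1·-11/2)/(23/6)=141/23
back: M2=141/23
back: M1=-11/2−1/6·141/23=-150/23
M: M0=0, M1=-150/23, M2=141/23, M3=0
seg 0: a=-4, c=M0/2=0, d=(M1−M0)/(6·2)=-25/46, b=Δ0−h0·(2M0+M1)/6=261/46
seg 1: a=3, c=M1/2=-75/23, d=(M2−M1)/(6·1)=97/46, b=Δ1−h1·(2M1+M2)/6=-39/46
seg 2: a=1, c=M2/2=141/46, d=(M3−M2)/(6·1)=-47/46, b=Δ2−h2·(2M2+M3)/6=-24/23
t_q=1 → seg 0, τ=1; S=-4+261/46·τ+0·τ²+-25/46·τ³=26/23

  seg 0: a=-4 b=261/46 c=0 d=-25/46
  seg 1: a=3 b=-39/46 c=-75/23 d=97/46
  seg 2: a=1 b=-24/23 c=141/46 d=-47/46
S(1) = 26/23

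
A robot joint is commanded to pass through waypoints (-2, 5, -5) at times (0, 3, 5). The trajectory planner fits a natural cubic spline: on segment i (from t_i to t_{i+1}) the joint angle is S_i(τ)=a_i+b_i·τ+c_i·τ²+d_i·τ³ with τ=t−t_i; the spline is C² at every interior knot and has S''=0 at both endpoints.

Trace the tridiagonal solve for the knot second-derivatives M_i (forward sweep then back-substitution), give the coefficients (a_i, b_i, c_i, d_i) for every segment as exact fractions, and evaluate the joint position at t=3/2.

  seg 0: a=-2 b=68/15 c=0 d=-11/45
  seg 1: a=5 b=-31/15 c=-11/5 d=11/30
S(3/2) = 159/40

Δ: Δ0=7/3, Δ1=-5
row 1: diag=10, rhs=-44; c'=1/5, d'=-22/5
back: M1=-22/5
M: M0=0, M1=-22/5, M2=0
seg 0: a=-2, c=M0/2=0, d=(M1−M0)/(6·3)=-11/45, b=Δ0−h0·(2M0+M1)/6=68/15
seg 1: a=5, c=M1/2=-11/5, d=(M2−M1)/(6·2)=11/30, b=Δ1−h1·(2M1+M2)/6=-31/15
t_q=3/2 → seg 0, τ=3/2; S=-2+68/15·τ+0·τ²+-11/45·τ³=159/40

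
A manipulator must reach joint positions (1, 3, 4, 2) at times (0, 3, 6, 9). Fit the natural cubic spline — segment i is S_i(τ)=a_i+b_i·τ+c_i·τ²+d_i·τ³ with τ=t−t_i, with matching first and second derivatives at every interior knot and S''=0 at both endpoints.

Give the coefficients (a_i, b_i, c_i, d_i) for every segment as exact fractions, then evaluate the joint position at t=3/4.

Δ: Δ0=2/3, Δ1=1/3, Δ2=-2/3
row 1: diag=12, rhs=-2; c'=1/4, d'=-1/6
row 2: denom=12−3·1/4=45/4; d'=(-6−3·-1/6)/(45/4)=-22/45
back: M2=-22/45
back: M1=-1/6−1/4·-22/45=-2/45
M: M0=0, M1=-2/45, M2=-22/45, M3=0
seg 0: a=1, c=M0/2=0, d=(M1−M0)/(6·3)=-1/405, b=Δ0−h0·(2M0+M1)/6=31/45
seg 1: a=3, c=M1/2=-1/45, d=(M2−M1)/(6·3)=-2/81, b=Δ1−h1·(2M1+M2)/6=28/45
seg 2: a=4, c=M2/2=-11/45, d=(M3−M2)/(6·3)=11/405, b=Δ2−h2·(2M2+M3)/6=-8/45
t_q=3/4 → seg 0, τ=3/4; S=1+31/45·τ+0·τ²+-1/405·τ³=97/64

  seg 0: a=1 b=31/45 c=0 d=-1/405
  seg 1: a=3 b=28/45 c=-1/45 d=-2/81
  seg 2: a=4 b=-8/45 c=-11/45 d=11/405
S(3/4) = 97/64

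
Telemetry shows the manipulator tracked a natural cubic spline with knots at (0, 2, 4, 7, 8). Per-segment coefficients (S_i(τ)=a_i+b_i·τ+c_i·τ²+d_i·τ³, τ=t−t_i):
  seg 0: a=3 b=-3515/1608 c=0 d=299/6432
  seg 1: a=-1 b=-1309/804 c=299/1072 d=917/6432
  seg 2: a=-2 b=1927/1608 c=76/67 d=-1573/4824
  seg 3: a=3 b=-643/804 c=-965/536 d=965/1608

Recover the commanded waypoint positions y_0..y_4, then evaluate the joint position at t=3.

y_0 = S_0(0) = a_0 = 3
y_1 = S_1(0) = a_1 = -1
y_2 = S_2(0) = a_2 = -2
y_3 = S_3(0) = a_3 = 3
y_4 = S_3(1) = 1
t_q=3 is in segment 1 (τ=1); S_1(τ)=-4731/2144

y_0=3 y_1=-1 y_2=-2 y_3=3 y_4=1
S(3) = -4731/2144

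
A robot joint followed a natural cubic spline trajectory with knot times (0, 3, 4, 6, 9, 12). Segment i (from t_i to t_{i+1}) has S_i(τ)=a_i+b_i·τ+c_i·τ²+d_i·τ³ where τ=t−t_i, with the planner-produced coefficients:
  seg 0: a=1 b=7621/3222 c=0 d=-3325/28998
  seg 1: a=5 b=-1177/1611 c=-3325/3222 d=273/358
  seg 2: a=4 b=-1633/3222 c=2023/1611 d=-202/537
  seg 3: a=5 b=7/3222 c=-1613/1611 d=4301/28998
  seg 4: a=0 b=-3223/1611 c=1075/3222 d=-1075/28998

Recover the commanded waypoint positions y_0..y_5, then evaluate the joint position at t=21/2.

y_0=1 y_1=5 y_2=4 y_3=5 y_4=0 y_5=-4
S(21/2) = -6803/2864

y_0 = S_0(0) = a_0 = 1
y_1 = S_1(0) = a_1 = 5
y_2 = S_2(0) = a_2 = 4
y_3 = S_3(0) = a_3 = 5
y_4 = S_4(0) = a_4 = 0
y_5 = S_4(3) = -4
t_q=21/2 is in segment 4 (τ=3/2); S_4(τ)=-6803/2864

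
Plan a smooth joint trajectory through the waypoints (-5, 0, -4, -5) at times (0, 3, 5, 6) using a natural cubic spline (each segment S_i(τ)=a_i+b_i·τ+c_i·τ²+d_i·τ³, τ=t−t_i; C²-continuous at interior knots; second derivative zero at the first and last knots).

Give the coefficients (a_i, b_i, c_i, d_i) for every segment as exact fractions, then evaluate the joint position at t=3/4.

Δ: Δ0=5/3, Δ1=-2, Δ2=-1
row 1: diag=10, rhs=-22; c'=1/5, d'=-11/5
row 2: denom=6−2·1/5=28/5; d'=(6−2·-11/5)/(28/5)=13/7
back: M2=13/7
back: M1=-11/5−1/5·13/7=-18/7
M: M0=0, M1=-18/7, M2=13/7, M3=0
seg 0: a=-5, c=M0/2=0, d=(M1−M0)/(6·3)=-1/7, b=Δ0−h0·(2M0+M1)/6=62/21
seg 1: a=0, c=M1/2=-9/7, d=(M2−M1)/(6·2)=31/84, b=Δ1−h1·(2M1+M2)/6=-19/21
seg 2: a=-4, c=M2/2=13/14, d=(M3−M2)/(6·1)=-13/42, b=Δ2−h2·(2M2+M3)/6=-34/21
t_q=3/4 → seg 0, τ=3/4; S=-5+62/21·τ+0·τ²+-1/7·τ³=-1275/448

  seg 0: a=-5 b=62/21 c=0 d=-1/7
  seg 1: a=0 b=-19/21 c=-9/7 d=31/84
  seg 2: a=-4 b=-34/21 c=13/14 d=-13/42
S(3/4) = -1275/448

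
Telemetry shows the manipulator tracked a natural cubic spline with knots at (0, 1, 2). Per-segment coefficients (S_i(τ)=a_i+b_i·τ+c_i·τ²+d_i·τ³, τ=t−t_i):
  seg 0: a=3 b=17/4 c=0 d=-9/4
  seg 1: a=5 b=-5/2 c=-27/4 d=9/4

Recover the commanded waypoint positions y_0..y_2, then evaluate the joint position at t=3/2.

y_0 = S_0(0) = a_0 = 3
y_1 = S_1(0) = a_1 = 5
y_2 = S_1(1) = -2
t_q=3/2 is in segment 1 (τ=1/2); S_1(τ)=75/32

y_0=3 y_1=5 y_2=-2
S(3/2) = 75/32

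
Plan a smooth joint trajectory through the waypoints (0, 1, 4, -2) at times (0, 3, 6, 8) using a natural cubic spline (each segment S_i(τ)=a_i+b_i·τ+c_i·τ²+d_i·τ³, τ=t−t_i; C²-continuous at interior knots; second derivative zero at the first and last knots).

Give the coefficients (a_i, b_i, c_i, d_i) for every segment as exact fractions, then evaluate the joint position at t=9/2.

  seg 0: a=0 b=-19/111 c=0 d=56/999
  seg 1: a=1 b=149/111 c=56/111 d=-206/999
  seg 2: a=4 b=-133/111 c=-50/37 d=25/111
S(9/2) = 511/148

Δ: Δ0=1/3, Δ1=1, Δ2=-3
row 1: diag=12, rhs=4; c'=1/4, d'=1/3
row 2: denom=10−3·1/4=37/4; d'=(-24−3·1/3)/(37/4)=-100/37
back: M2=-100/37
back: M1=1/3−1/4·-100/37=112/111
M: M0=0, M1=112/111, M2=-100/37, M3=0
seg 0: a=0, c=M0/2=0, d=(M1−M0)/(6·3)=56/999, b=Δ0−h0·(2M0+M1)/6=-19/111
seg 1: a=1, c=M1/2=56/111, d=(M2−M1)/(6·3)=-206/999, b=Δ1−h1·(2M1+M2)/6=149/111
seg 2: a=4, c=M2/2=-50/37, d=(M3−M2)/(6·2)=25/111, b=Δ2−h2·(2M2+M3)/6=-133/111
t_q=9/2 → seg 1, τ=3/2; S=1+149/111·τ+56/111·τ²+-206/999·τ³=511/148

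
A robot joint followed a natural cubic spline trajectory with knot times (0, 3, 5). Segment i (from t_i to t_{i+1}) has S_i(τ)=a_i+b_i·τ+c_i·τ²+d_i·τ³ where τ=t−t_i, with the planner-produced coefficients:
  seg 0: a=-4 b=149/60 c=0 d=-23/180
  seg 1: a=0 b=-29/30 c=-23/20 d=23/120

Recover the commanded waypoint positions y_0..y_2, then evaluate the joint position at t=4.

y_0=-4 y_1=0 y_2=-5
S(4) = -77/40

y_0 = S_0(0) = a_0 = -4
y_1 = S_1(0) = a_1 = 0
y_2 = S_1(2) = -5
t_q=4 is in segment 1 (τ=1); S_1(τ)=-77/40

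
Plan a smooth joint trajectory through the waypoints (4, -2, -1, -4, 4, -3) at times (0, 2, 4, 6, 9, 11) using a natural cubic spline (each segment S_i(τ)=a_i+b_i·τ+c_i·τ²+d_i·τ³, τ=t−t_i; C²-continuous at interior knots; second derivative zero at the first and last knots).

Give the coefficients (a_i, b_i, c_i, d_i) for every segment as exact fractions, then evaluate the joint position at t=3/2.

Δ: Δ0=-3, Δ1=1/2, Δ2=-3/2, Δ3=8/3, Δ4=-7/2
row 1: diag=8, rhs=21; c'=1/4, d'=21/8
row 2: denom=8−2·1/4=15/2; d'=(-12−2·21/8)/(15/2)=-23/10
row 3: denom=10−2·4/15=142/15; d'=(25−2·-23/10)/(142/15)=222/71
row 4: denom=10−3·45/142=1285/142; d'=(-37−3·222/71)/(1285/142)=-6586/1285
back: M4=-6586/1285
back: M3=222/71−45/142·-6586/1285=1221/257
back: M2=-23/10−4/15·1221/257=-9167/2570
back: M1=21/8−1/4·-9167/2570=4519/1285
M: M0=0, M1=4519/1285, M2=-9167/2570, M3=1221/257, M4=-6586/1285, M5=0
seg 0: a=4, c=M0/2=0, d=(M1−M0)/(6·2)=4519/15420, b=Δ0−h0·(2M0+M1)/6=-16084/3855
seg 1: a=-2, c=M1/2=4519/2570, d=(M2−M1)/(6·2)=-3641/6168, b=Δ1−h1·(2M1+M2)/6=-2527/3855
seg 2: a=-1, c=M2/2=-9167/5140, d=(M3−M2)/(6·2)=21377/30840, b=Δ2−h2·(2M2+M3)/6=-5441/7710
seg 3: a=-4, c=M3/2=1221/514, d=(M4−M3)/(6·3)=-12691/23130, b=Δ3−h3·(2M3+M4)/6=1844/3855
seg 4: a=4, c=M4/2=-3293/1285, d=(M5−M4)/(6·2)=3293/7710, b=Δ4−h4·(2M4+M5)/6=-641/7710
t_q=3/2 → seg 0, τ=3/2; S=4+-16084/3855·τ+0·τ²+4519/15420·τ³=-52193/41120

  seg 0: a=4 b=-16084/3855 c=0 d=4519/15420
  seg 1: a=-2 b=-2527/3855 c=4519/2570 d=-3641/6168
  seg 2: a=-1 b=-5441/7710 c=-9167/5140 d=21377/30840
  seg 3: a=-4 b=1844/3855 c=1221/514 d=-12691/23130
  seg 4: a=4 b=-641/7710 c=-3293/1285 d=3293/7710
S(3/2) = -52193/41120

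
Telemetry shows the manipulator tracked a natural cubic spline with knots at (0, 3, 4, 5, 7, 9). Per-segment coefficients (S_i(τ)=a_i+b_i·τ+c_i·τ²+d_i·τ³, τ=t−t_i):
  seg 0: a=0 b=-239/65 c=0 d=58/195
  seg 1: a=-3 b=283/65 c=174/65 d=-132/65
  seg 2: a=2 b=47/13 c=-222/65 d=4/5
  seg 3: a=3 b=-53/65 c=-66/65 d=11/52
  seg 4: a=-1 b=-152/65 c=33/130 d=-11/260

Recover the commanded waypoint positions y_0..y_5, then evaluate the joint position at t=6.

y_0 = S_0(0) = a_0 = 0
y_1 = S_1(0) = a_1 = -3
y_2 = S_2(0) = a_2 = 2
y_3 = S_3(0) = a_3 = 3
y_4 = S_4(0) = a_4 = -1
y_5 = S_4(2) = -5
t_q=6 is in segment 3 (τ=1); S_3(τ)=359/260

y_0=0 y_1=-3 y_2=2 y_3=3 y_4=-1 y_5=-5
S(6) = 359/260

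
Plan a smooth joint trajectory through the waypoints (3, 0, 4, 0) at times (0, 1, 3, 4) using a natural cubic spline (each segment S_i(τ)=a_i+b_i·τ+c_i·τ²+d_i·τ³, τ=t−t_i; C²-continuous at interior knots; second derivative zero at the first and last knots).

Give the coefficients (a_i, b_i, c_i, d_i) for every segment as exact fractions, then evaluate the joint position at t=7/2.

  seg 0: a=3 b=-69/16 c=0 d=21/16
  seg 1: a=0 b=-3/8 c=63/16 d=-11/8
  seg 2: a=4 b=-9/8 c=-69/16 d=23/16
S(7/2) = 325/128

Δ: Δ0=-3, Δ1=2, Δ2=-4
row 1: diag=6, rhs=30; c'=1/3, d'=5
row 2: denom=6−2·1/3=16/3; d'=(-36−2·5)/(16/3)=-69/8
back: M2=-69/8
back: M1=5−1/3·-69/8=63/8
M: M0=0, M1=63/8, M2=-69/8, M3=0
seg 0: a=3, c=M0/2=0, d=(M1−M0)/(6·1)=21/16, b=Δ0−h0·(2M0+M1)/6=-69/16
seg 1: a=0, c=M1/2=63/16, d=(M2−M1)/(6·2)=-11/8, b=Δ1−h1·(2M1+M2)/6=-3/8
seg 2: a=4, c=M2/2=-69/16, d=(M3−M2)/(6·1)=23/16, b=Δ2−h2·(2M2+M3)/6=-9/8
t_q=7/2 → seg 2, τ=1/2; S=4+-9/8·τ+-69/16·τ²+23/16·τ³=325/128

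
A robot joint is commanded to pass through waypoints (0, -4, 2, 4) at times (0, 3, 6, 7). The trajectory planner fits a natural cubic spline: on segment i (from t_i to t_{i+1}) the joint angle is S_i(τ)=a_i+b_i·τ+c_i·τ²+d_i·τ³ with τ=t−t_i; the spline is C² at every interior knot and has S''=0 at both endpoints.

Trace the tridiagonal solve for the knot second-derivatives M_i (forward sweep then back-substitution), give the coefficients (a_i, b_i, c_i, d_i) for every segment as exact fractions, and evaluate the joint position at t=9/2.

Δ: Δ0=-4/3, Δ1=2, Δ2=2
row 1: diag=12, rhs=20; c'=1/4, d'=5/3
row 2: denom=8−3·1/4=29/4; d'=(0−3·5/3)/(29/4)=-20/29
back: M2=-20/29
back: M1=5/3−1/4·-20/29=160/87
M: M0=0, M1=160/87, M2=-20/29, M3=0
seg 0: a=0, c=M0/2=0, d=(M1−M0)/(6·3)=80/783, b=Δ0−h0·(2M0+M1)/6=-196/87
seg 1: a=-4, c=M1/2=80/87, d=(M2−M1)/(6·3)=-110/783, b=Δ1−h1·(2M1+M2)/6=44/87
seg 2: a=2, c=M2/2=-10/29, d=(M3−M2)/(6·1)=10/87, b=Δ2−h2·(2M2+M3)/6=194/87
t_q=9/2 → seg 1, τ=3/2; S=-4+44/87·τ+80/87·τ²+-110/783·τ³=-191/116

  seg 0: a=0 b=-196/87 c=0 d=80/783
  seg 1: a=-4 b=44/87 c=80/87 d=-110/783
  seg 2: a=2 b=194/87 c=-10/29 d=10/87
S(9/2) = -191/116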